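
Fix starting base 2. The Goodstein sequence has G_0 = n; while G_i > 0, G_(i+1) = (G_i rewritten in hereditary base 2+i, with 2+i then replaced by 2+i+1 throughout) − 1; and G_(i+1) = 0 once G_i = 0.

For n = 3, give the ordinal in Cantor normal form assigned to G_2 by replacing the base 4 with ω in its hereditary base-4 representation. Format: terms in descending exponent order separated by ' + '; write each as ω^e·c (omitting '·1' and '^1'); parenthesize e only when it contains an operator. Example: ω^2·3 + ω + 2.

step 0: 3 = 2 + 1; sub 3 for 2: 3 + 1; = 4; G_1 = 4−1 = 3
step 1: 3 = 3; sub 4 for 3: 4; = 4; G_2 = 4−1 = 3

3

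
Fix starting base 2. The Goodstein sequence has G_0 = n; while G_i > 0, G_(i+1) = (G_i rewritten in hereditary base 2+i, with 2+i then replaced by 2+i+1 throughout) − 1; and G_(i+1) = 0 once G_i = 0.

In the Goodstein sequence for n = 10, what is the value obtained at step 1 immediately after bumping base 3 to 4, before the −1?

i=0: 10 = 2^(2 + 1) + 2 (b=2); 2→3: 3^(3 + 1) + 3 = 84; 84−1 = 83
i=1: 83 = 3^(3 + 1) + 2 (b=3); 3→4: 4^(4 + 1) + 2 = 1026; 1026−1 = 1025

1026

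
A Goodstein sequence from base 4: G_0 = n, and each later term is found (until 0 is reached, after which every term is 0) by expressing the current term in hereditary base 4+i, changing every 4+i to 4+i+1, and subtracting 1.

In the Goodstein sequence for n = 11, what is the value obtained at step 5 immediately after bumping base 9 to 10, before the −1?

base 4: 11 = 2·4 + 3; at 5: 2·5 + 3 = 13; next = 12
base 5: 12 = 2·5 + 2; at 6: 2·6 + 2 = 14; next = 13
base 6: 13 = 2·6 + 1; at 7: 2·7 + 1 = 15; next = 14
base 7: 14 = 2·7; at 8: 2·8 = 16; next = 15
base 8: 15 = 8 + 7; at 9: 9 + 7 = 16; next = 15
base 9: 15 = 9 + 6; at 10: 10 + 6 = 16; next = 15

16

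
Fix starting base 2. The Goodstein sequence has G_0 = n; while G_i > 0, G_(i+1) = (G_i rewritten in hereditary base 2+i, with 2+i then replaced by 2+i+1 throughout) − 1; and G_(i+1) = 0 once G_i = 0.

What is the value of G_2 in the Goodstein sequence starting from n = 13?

1279

i=0: 13 = 2^(2 + 1) + 2^2 + 1 (b=2); 2→3: 3^(3 + 1) + 3^3 + 1 = 109; 109−1 = 108
i=1: 108 = 3^(3 + 1) + 3^3 (b=3); 3→4: 4^(4 + 1) + 4^4 = 1280; 1280−1 = 1279
i=2: 1279 = 4^(4 + 1) + 3·4^3 + 3·4^2 + 3·4 + 3 (b=4); 4→5: 5^(5 + 1) + 3·5^3 + 3·5^2 + 3·5 + 3 = 16093; 16093−1 = 16092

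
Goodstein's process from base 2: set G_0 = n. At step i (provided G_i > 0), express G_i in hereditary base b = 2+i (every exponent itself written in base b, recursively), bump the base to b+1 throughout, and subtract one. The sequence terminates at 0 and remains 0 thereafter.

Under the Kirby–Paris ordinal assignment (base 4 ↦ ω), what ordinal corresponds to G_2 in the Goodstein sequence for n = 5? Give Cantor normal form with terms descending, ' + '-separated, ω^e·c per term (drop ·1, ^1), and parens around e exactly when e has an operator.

ω^3·3 + ω^2·3 + ω·3 + 3

[0] 5 ≡ 2^2 + 1 (base 2). Lift 3: 28. −1: 27.
[1] 27 ≡ 3^3 (base 3). Lift 4: 256. −1: 255.
[2] 255 ≡ 3·4^3 + 3·4^2 + 3·4 + 3 (base 4). Lift 5: 468. −1: 467.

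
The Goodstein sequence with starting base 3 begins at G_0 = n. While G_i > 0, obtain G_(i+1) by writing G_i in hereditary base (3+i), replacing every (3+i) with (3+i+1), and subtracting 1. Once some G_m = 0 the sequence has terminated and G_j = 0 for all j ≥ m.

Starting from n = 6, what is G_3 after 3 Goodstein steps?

7

(0) 6|_3 = 2·3 ↦ 2·4|_4 = 8 ⇒ 7
(1) 7|_4 = 4 + 3 ↦ 5 + 3|_5 = 8 ⇒ 7
(2) 7|_5 = 5 + 2 ↦ 6 + 2|_6 = 8 ⇒ 7
(3) 7|_6 = 6 + 1 ↦ 7 + 1|_7 = 8 ⇒ 7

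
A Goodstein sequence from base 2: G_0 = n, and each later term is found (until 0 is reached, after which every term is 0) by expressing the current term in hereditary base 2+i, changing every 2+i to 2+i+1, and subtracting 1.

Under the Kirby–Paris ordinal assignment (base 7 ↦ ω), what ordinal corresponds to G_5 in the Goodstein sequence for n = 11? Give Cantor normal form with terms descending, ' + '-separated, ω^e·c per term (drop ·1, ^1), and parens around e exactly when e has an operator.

ω^(ω + 1)

i=0: 11 = 2^(2 + 1) + 2 + 1 (b=2); 2→3: 3^(3 + 1) + 3 + 1 = 85; 85−1 = 84
i=1: 84 = 3^(3 + 1) + 3 (b=3); 3→4: 4^(4 + 1) + 4 = 1028; 1028−1 = 1027
i=2: 1027 = 4^(4 + 1) + 3 (b=4); 4→5: 5^(5 + 1) + 3 = 15628; 15628−1 = 15627
i=3: 15627 = 5^(5 + 1) + 2 (b=5); 5→6: 6^(6 + 1) + 2 = 279938; 279938−1 = 279937
i=4: 279937 = 6^(6 + 1) + 1 (b=6); 6→7: 7^(7 + 1) + 1 = 5764802; 5764802−1 = 5764801
i=5: 5764801 = 7^(7 + 1) (b=7); 7→8: 8^(8 + 1) = 134217728; 134217728−1 = 134217727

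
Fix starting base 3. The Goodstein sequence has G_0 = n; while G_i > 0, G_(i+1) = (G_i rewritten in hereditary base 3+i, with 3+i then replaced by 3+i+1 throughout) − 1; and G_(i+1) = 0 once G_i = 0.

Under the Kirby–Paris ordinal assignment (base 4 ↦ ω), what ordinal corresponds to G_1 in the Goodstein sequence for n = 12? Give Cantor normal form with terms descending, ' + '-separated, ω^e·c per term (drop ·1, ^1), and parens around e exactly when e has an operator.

(0) 12|_3 = 3^2 + 3 ↦ 4^2 + 4|_4 = 20 ⇒ 19
(1) 19|_4 = 4^2 + 3 ↦ 5^2 + 3|_5 = 28 ⇒ 27

ω^2 + 3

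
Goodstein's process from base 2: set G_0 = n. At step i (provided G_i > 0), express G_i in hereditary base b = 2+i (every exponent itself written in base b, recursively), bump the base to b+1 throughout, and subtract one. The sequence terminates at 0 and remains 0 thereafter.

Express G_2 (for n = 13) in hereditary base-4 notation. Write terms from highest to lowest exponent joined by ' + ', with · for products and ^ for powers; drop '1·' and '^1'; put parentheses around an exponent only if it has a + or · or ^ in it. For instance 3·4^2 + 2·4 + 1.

4^(4 + 1) + 3·4^3 + 3·4^2 + 3·4 + 3

base 2: 13 = 2^(2 + 1) + 2^2 + 1; at 3: 3^(3 + 1) + 3^3 + 1 = 109; next = 108
base 3: 108 = 3^(3 + 1) + 3^3; at 4: 4^(4 + 1) + 4^4 = 1280; next = 1279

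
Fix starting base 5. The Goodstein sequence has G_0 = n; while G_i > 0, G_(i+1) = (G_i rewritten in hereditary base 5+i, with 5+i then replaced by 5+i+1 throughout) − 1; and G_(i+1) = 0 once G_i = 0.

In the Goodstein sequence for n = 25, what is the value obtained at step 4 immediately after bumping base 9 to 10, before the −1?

52

base 5: 25 = 5^2; at 6: 6^2 = 36; next = 35
base 6: 35 = 5·6 + 5; at 7: 5·7 + 5 = 40; next = 39
base 7: 39 = 5·7 + 4; at 8: 5·8 + 4 = 44; next = 43
base 8: 43 = 5·8 + 3; at 9: 5·9 + 3 = 48; next = 47
base 9: 47 = 5·9 + 2; at 10: 5·10 + 2 = 52; next = 51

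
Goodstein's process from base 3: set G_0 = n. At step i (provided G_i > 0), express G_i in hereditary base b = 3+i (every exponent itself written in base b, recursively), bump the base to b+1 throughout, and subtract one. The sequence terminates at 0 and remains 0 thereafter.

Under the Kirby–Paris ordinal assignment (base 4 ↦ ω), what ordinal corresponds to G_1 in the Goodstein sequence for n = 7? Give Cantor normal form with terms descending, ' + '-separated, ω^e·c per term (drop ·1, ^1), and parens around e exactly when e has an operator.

7 —HB3→ 2·3 + 1 —bump→ 2·4 + 1 = 9 —(−1)→ 8
8 —HB4→ 2·4 —bump→ 2·5 = 10 —(−1)→ 9

ω·2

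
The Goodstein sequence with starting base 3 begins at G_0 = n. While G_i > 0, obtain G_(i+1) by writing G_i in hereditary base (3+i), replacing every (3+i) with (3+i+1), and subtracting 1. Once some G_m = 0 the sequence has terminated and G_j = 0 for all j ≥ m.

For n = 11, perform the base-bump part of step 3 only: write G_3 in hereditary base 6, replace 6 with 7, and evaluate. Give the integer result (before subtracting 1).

40

[0] 11 ≡ 3^2 + 2 (base 3). Lift 4: 18. −1: 17.
[1] 17 ≡ 4^2 + 1 (base 4). Lift 5: 26. −1: 25.
[2] 25 ≡ 5^2 (base 5). Lift 6: 36. −1: 35.
[3] 35 ≡ 5·6 + 5 (base 6). Lift 7: 40. −1: 39.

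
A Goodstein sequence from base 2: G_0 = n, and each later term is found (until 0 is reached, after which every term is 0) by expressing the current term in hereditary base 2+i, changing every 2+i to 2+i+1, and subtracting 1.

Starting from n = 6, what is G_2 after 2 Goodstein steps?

(0) 6|_2 = 2^2 + 2 ↦ 3^3 + 3|_3 = 30 ⇒ 29
(1) 29|_3 = 3^3 + 2 ↦ 4^4 + 2|_4 = 258 ⇒ 257
(2) 257|_4 = 4^4 + 1 ↦ 5^5 + 1|_5 = 3126 ⇒ 3125

257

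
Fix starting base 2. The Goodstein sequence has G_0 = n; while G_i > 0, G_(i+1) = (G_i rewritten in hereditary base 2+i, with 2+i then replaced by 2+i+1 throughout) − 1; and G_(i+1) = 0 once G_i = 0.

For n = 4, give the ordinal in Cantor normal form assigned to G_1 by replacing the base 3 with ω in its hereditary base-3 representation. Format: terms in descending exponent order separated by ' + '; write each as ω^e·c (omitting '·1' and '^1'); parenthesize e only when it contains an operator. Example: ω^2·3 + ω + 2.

G_0 = 4. HB_2(4) = 2^2. Bump = 27. G_1 = 26.
G_1 = 26. HB_3(26) = 2·3^2 + 2·3 + 2. Bump = 42. G_2 = 41.

ω^2·2 + ω·2 + 2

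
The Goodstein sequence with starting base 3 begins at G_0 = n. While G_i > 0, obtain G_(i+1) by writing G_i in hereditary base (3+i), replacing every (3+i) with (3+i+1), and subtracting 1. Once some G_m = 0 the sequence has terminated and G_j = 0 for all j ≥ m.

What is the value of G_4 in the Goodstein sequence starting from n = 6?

7

G_0=6  [base 3] 2·3  →[3↦4]→  2·4 = 8  −1 ⇒ G_1=7
G_1=7  [base 4] 4 + 3  →[4↦5]→  5 + 3 = 8  −1 ⇒ G_2=7
G_2=7  [base 5] 5 + 2  →[5↦6]→  6 + 2 = 8  −1 ⇒ G_3=7
G_3=7  [base 6] 6 + 1  →[6↦7]→  7 + 1 = 8  −1 ⇒ G_4=7
G_4=7  [base 7] 7  →[7↦8]→  8 = 8  −1 ⇒ G_5=7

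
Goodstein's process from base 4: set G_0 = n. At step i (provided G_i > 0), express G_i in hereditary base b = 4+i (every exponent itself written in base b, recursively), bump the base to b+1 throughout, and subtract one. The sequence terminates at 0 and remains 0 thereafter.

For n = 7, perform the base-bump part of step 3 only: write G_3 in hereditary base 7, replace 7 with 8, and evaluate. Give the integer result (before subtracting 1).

G_0=7  [base 4] 4 + 3  →[4↦5]→  5 + 3 = 8  −1 ⇒ G_1=7
G_1=7  [base 5] 5 + 2  →[5↦6]→  6 + 2 = 8  −1 ⇒ G_2=7
G_2=7  [base 6] 6 + 1  →[6↦7]→  7 + 1 = 8  −1 ⇒ G_3=7
G_3=7  [base 7] 7  →[7↦8]→  8 = 8  −1 ⇒ G_4=7

8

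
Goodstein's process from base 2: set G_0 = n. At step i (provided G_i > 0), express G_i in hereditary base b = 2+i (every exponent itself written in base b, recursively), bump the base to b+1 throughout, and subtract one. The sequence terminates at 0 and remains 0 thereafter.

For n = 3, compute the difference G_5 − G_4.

step 0: 3 = 2 + 1; sub 3 for 2: 3 + 1; = 4; G_1 = 4−1 = 3
step 1: 3 = 3; sub 4 for 3: 4; = 4; G_2 = 4−1 = 3
step 2: 3 = 3; sub 5 for 4: 3; = 3; G_3 = 3−1 = 2
step 3: 2 = 2; sub 6 for 5: 2; = 2; G_4 = 2−1 = 1
step 4: 1 = 1; sub 7 for 6: 1; = 1; G_5 = 1−1 = 0

-1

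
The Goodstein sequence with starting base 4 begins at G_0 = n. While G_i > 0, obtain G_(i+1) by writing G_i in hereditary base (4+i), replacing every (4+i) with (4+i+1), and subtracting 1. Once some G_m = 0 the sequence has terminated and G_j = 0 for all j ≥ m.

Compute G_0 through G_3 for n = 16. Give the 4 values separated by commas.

(0) 16|_4 = 4^2 ↦ 5^2|_5 = 25 ⇒ 24
(1) 24|_5 = 4·5 + 4 ↦ 4·6 + 4|_6 = 28 ⇒ 27
(2) 27|_6 = 4·6 + 3 ↦ 4·7 + 3|_7 = 31 ⇒ 30

16, 24, 27, 30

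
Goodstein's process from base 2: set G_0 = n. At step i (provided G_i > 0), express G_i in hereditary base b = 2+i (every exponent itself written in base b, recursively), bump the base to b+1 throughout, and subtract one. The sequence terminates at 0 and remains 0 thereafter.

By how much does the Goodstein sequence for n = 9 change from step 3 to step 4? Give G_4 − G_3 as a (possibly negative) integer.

130901

[0] 9 ≡ 2^(2 + 1) + 1 (base 2). Lift 3: 82. −1: 81.
[1] 81 ≡ 3^(3 + 1) (base 3). Lift 4: 1024. −1: 1023.
[2] 1023 ≡ 3·4^4 + 3·4^3 + 3·4^2 + 3·4 + 3 (base 4). Lift 5: 9843. −1: 9842.
[3] 9842 ≡ 3·5^5 + 3·5^3 + 3·5^2 + 3·5 + 2 (base 5). Lift 6: 140744. −1: 140743.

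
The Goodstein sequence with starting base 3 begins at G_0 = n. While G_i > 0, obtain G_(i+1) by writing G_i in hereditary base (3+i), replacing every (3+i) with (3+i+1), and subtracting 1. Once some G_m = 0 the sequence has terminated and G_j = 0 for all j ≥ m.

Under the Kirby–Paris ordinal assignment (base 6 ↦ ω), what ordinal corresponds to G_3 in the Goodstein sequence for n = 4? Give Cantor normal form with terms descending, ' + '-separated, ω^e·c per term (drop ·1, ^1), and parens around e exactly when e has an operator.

base 3: 4 = 3 + 1; at 4: 4 + 1 = 5; next = 4
base 4: 4 = 4; at 5: 5 = 5; next = 4
base 5: 4 = 4; at 6: 4 = 4; next = 3
base 6: 3 = 3; at 7: 3 = 3; next = 2

3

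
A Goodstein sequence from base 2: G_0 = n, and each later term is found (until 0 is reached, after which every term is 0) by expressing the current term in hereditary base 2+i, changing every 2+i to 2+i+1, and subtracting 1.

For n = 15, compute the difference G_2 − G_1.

1172

15 —HB2→ 2^(2 + 1) + 2^2 + 2 + 1 —bump→ 3^(3 + 1) + 3^3 + 3 + 1 = 112 —(−1)→ 111
111 —HB3→ 3^(3 + 1) + 3^3 + 3 —bump→ 4^(4 + 1) + 4^4 + 4 = 1284 —(−1)→ 1283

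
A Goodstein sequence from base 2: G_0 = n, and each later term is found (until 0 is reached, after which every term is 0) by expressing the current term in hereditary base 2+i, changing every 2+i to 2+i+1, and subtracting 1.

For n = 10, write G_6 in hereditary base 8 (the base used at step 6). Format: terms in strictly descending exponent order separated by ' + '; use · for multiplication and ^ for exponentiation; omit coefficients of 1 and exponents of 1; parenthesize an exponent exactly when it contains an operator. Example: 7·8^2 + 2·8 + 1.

G_0 = 10. HB_2(10) = 2^(2 + 1) + 2. Bump = 84. G_1 = 83.
G_1 = 83. HB_3(83) = 3^(3 + 1) + 2. Bump = 1026. G_2 = 1025.
G_2 = 1025. HB_4(1025) = 4^(4 + 1) + 1. Bump = 15626. G_3 = 15625.
G_3 = 15625. HB_5(15625) = 5^(5 + 1). Bump = 279936. G_4 = 279935.
G_4 = 279935. HB_6(279935) = 5·6^6 + 5·6^5 + 5·6^4 + 5·6^3 + 5·6^2 + 5·6 + 5. Bump = 4215755. G_5 = 4215754.
G_5 = 4215754. HB_7(4215754) = 5·7^7 + 5·7^5 + 5·7^4 + 5·7^3 + 5·7^2 + 5·7 + 4. Bump = 84073324. G_6 = 84073323.
G_6 = 84073323. HB_8(84073323) = 5·8^8 + 5·8^5 + 5·8^4 + 5·8^3 + 5·8^2 + 5·8 + 3. Bump = 1937434593. G_7 = 1937434592.

5·8^8 + 5·8^5 + 5·8^4 + 5·8^3 + 5·8^2 + 5·8 + 3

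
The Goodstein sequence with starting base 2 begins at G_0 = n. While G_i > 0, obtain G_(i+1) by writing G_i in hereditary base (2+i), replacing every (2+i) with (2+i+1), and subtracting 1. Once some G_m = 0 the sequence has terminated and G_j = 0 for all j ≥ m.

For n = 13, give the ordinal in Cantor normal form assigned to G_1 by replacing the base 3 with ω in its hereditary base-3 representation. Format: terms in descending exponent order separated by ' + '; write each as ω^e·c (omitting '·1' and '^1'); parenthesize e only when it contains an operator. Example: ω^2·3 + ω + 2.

ω^(ω + 1) + ω^ω

[0] 13 ≡ 2^(2 + 1) + 2^2 + 1 (base 2). Lift 3: 109. −1: 108.
[1] 108 ≡ 3^(3 + 1) + 3^3 (base 3). Lift 4: 1280. −1: 1279.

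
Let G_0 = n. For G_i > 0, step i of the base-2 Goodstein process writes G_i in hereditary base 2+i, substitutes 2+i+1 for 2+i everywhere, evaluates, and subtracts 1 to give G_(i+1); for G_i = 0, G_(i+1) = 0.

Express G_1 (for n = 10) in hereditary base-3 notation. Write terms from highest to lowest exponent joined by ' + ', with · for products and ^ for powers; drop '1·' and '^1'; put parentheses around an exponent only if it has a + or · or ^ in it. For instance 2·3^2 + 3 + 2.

3^(3 + 1) + 2

step 0: 10 = 2^(2 + 1) + 2; sub 3 for 2: 3^(3 + 1) + 3; = 84; G_1 = 84−1 = 83
step 1: 83 = 3^(3 + 1) + 2; sub 4 for 3: 4^(4 + 1) + 2; = 1026; G_2 = 1026−1 = 1025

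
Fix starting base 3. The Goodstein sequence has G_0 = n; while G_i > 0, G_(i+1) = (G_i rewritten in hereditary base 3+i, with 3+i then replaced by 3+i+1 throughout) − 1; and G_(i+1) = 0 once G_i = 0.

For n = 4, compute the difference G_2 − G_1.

G_0 = 4. HB_3(4) = 3 + 1. Bump = 5. G_1 = 4.
G_1 = 4. HB_4(4) = 4. Bump = 5. G_2 = 4.

0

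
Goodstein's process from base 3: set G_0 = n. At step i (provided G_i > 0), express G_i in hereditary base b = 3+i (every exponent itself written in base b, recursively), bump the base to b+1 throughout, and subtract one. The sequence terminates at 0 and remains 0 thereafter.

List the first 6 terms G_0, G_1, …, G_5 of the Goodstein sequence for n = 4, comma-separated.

G_0=4  [base 3] 3 + 1  →[3↦4]→  4 + 1 = 5  −1 ⇒ G_1=4
G_1=4  [base 4] 4  →[4↦5]→  5 = 5  −1 ⇒ G_2=4
G_2=4  [base 5] 4  →[5↦6]→  4 = 4  −1 ⇒ G_3=3
G_3=3  [base 6] 3  →[6↦7]→  3 = 3  −1 ⇒ G_4=2
G_4=2  [base 7] 2  →[7↦8]→  2 = 2  −1 ⇒ G_5=1

4, 4, 4, 3, 2, 1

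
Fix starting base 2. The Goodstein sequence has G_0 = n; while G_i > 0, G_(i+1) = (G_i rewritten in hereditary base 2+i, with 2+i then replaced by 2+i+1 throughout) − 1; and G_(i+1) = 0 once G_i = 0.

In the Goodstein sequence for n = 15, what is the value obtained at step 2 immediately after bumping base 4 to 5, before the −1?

step 0: 15 = 2^(2 + 1) + 2^2 + 2 + 1; sub 3 for 2: 3^(3 + 1) + 3^3 + 3 + 1; = 112; G_1 = 112−1 = 111
step 1: 111 = 3^(3 + 1) + 3^3 + 3; sub 4 for 3: 4^(4 + 1) + 4^4 + 4; = 1284; G_2 = 1284−1 = 1283

18753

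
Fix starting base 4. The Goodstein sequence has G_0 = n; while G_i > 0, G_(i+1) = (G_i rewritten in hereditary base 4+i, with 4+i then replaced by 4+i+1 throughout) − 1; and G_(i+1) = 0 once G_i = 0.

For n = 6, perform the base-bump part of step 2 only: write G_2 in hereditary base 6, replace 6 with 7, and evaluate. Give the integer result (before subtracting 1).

[0] 6 ≡ 4 + 2 (base 4). Lift 5: 7. −1: 6.
[1] 6 ≡ 5 + 1 (base 5). Lift 6: 7. −1: 6.
[2] 6 ≡ 6 (base 6). Lift 7: 7. −1: 6.

7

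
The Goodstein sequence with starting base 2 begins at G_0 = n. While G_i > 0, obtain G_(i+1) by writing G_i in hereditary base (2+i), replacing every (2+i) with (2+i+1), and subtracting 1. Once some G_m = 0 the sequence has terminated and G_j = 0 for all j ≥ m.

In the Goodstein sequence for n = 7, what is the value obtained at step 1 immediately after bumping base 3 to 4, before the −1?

(0) 7|_2 = 2^2 + 2 + 1 ↦ 3^3 + 3 + 1|_3 = 31 ⇒ 30
(1) 30|_3 = 3^3 + 3 ↦ 4^4 + 4|_4 = 260 ⇒ 259

260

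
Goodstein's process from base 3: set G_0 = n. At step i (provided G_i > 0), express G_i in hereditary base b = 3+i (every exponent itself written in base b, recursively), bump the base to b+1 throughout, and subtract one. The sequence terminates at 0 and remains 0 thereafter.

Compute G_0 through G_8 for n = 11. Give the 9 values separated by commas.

11, 17, 25, 35, 39, 43, 47, 51, 55

G_0=11  [base 3] 3^2 + 2  →[3↦4]→  4^2 + 2 = 18  −1 ⇒ G_1=17
G_1=17  [base 4] 4^2 + 1  →[4↦5]→  5^2 + 1 = 26  −1 ⇒ G_2=25
G_2=25  [base 5] 5^2  →[5↦6]→  6^2 = 36  −1 ⇒ G_3=35
G_3=35  [base 6] 5·6 + 5  →[6↦7]→  5·7 + 5 = 40  −1 ⇒ G_4=39
G_4=39  [base 7] 5·7 + 4  →[7↦8]→  5·8 + 4 = 44  −1 ⇒ G_5=43
G_5=43  [base 8] 5·8 + 3  →[8↦9]→  5·9 + 3 = 48  −1 ⇒ G_6=47
G_6=47  [base 9] 5·9 + 2  →[9↦10]→  5·10 + 2 = 52  −1 ⇒ G_7=51
G_7=51  [base 10] 5·10 + 1  →[10↦11]→  5·11 + 1 = 56  −1 ⇒ G_8=55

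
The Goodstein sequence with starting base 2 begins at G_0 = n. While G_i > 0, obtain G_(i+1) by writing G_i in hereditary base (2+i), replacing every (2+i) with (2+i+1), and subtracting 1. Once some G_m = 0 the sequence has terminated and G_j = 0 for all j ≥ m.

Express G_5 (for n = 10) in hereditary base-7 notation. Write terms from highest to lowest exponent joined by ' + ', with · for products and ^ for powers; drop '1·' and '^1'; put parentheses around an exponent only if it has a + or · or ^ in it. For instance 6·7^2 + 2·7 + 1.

5·7^7 + 5·7^5 + 5·7^4 + 5·7^3 + 5·7^2 + 5·7 + 4

i=0: 10 = 2^(2 + 1) + 2 (b=2); 2→3: 3^(3 + 1) + 3 = 84; 84−1 = 83
i=1: 83 = 3^(3 + 1) + 2 (b=3); 3→4: 4^(4 + 1) + 2 = 1026; 1026−1 = 1025
i=2: 1025 = 4^(4 + 1) + 1 (b=4); 4→5: 5^(5 + 1) + 1 = 15626; 15626−1 = 15625
i=3: 15625 = 5^(5 + 1) (b=5); 5→6: 6^(6 + 1) = 279936; 279936−1 = 279935
i=4: 279935 = 5·6^6 + 5·6^5 + 5·6^4 + 5·6^3 + 5·6^2 + 5·6 + 5 (b=6); 6→7: 5·7^7 + 5·7^5 + 5·7^4 + 5·7^3 + 5·7^2 + 5·7 + 5 = 4215755; 4215755−1 = 4215754
i=5: 4215754 = 5·7^7 + 5·7^5 + 5·7^4 + 5·7^3 + 5·7^2 + 5·7 + 4 (b=7); 7→8: 5·8^8 + 5·8^5 + 5·8^4 + 5·8^3 + 5·8^2 + 5·8 + 4 = 84073324; 84073324−1 = 84073323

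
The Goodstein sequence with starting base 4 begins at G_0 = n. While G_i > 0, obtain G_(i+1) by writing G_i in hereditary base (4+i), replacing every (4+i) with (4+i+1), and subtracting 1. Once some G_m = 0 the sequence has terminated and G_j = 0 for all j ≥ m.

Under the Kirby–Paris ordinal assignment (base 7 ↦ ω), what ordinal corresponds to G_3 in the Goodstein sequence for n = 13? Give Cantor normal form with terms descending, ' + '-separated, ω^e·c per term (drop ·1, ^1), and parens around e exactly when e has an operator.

ω·2 + 4

base 4: 13 = 3·4 + 1; at 5: 3·5 + 1 = 16; next = 15
base 5: 15 = 3·5; at 6: 3·6 = 18; next = 17
base 6: 17 = 2·6 + 5; at 7: 2·7 + 5 = 19; next = 18
base 7: 18 = 2·7 + 4; at 8: 2·8 + 4 = 20; next = 19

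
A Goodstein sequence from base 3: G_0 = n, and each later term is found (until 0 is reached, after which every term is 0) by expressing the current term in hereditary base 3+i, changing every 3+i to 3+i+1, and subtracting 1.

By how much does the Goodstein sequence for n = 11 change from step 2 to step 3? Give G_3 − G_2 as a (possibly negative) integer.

10

11 —HB3→ 3^2 + 2 —bump→ 4^2 + 2 = 18 —(−1)→ 17
17 —HB4→ 4^2 + 1 —bump→ 5^2 + 1 = 26 —(−1)→ 25
25 —HB5→ 5^2 —bump→ 6^2 = 36 —(−1)→ 35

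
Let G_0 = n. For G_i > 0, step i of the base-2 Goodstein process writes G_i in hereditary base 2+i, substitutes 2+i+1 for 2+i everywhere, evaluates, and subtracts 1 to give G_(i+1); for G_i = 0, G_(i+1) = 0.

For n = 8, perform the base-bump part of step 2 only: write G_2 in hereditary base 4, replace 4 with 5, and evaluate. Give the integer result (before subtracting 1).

6311

G_0=8  [base 2] 2^(2 + 1)  →[2↦3]→  3^(3 + 1) = 81  −1 ⇒ G_1=80
G_1=80  [base 3] 2·3^3 + 2·3^2 + 2·3 + 2  →[3↦4]→  2·4^4 + 2·4^2 + 2·4 + 2 = 554  −1 ⇒ G_2=553
G_2=553  [base 4] 2·4^4 + 2·4^2 + 2·4 + 1  →[4↦5]→  2·5^5 + 2·5^2 + 2·5 + 1 = 6311  −1 ⇒ G_3=6310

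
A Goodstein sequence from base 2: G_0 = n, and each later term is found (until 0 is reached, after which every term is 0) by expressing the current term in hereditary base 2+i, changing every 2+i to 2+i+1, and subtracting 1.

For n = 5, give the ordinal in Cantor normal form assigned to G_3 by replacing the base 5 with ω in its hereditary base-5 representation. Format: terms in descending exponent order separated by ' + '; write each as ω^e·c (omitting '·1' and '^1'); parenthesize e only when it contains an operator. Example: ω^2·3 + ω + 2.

(0) 5|_2 = 2^2 + 1 ↦ 3^3 + 1|_3 = 28 ⇒ 27
(1) 27|_3 = 3^3 ↦ 4^4|_4 = 256 ⇒ 255
(2) 255|_4 = 3·4^3 + 3·4^2 + 3·4 + 3 ↦ 3·5^3 + 3·5^2 + 3·5 + 3|_5 = 468 ⇒ 467
(3) 467|_5 = 3·5^3 + 3·5^2 + 3·5 + 2 ↦ 3·6^3 + 3·6^2 + 3·6 + 2|_6 = 776 ⇒ 775

ω^3·3 + ω^2·3 + ω·3 + 2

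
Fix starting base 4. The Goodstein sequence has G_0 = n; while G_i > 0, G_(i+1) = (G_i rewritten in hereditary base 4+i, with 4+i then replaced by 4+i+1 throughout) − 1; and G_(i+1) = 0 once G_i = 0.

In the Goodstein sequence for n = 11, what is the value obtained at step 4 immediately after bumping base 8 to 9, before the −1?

G_0=11  [base 4] 2·4 + 3  →[4↦5]→  2·5 + 3 = 13  −1 ⇒ G_1=12
G_1=12  [base 5] 2·5 + 2  →[5↦6]→  2·6 + 2 = 14  −1 ⇒ G_2=13
G_2=13  [base 6] 2·6 + 1  →[6↦7]→  2·7 + 1 = 15  −1 ⇒ G_3=14
G_3=14  [base 7] 2·7  →[7↦8]→  2·8 = 16  −1 ⇒ G_4=15
G_4=15  [base 8] 8 + 7  →[8↦9]→  9 + 7 = 16  −1 ⇒ G_5=15

16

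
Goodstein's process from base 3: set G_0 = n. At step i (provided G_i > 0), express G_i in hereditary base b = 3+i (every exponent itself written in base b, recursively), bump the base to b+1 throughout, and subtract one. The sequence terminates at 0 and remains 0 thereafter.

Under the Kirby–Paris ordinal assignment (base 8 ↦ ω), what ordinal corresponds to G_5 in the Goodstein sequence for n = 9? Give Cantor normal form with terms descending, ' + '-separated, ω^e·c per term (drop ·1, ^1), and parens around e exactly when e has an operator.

[0] 9 ≡ 3^2 (base 3). Lift 4: 16. −1: 15.
[1] 15 ≡ 3·4 + 3 (base 4). Lift 5: 18. −1: 17.
[2] 17 ≡ 3·5 + 2 (base 5). Lift 6: 20. −1: 19.
[3] 19 ≡ 3·6 + 1 (base 6). Lift 7: 22. −1: 21.
[4] 21 ≡ 3·7 (base 7). Lift 8: 24. −1: 23.
[5] 23 ≡ 2·8 + 7 (base 8). Lift 9: 25. −1: 24.

ω·2 + 7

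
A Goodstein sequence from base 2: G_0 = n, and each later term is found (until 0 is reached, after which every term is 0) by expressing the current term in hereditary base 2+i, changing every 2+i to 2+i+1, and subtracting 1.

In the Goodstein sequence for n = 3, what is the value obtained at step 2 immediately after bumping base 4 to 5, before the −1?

[0] 3 ≡ 2 + 1 (base 2). Lift 3: 4. −1: 3.
[1] 3 ≡ 3 (base 3). Lift 4: 4. −1: 3.
[2] 3 ≡ 3 (base 4). Lift 5: 3. −1: 2.

3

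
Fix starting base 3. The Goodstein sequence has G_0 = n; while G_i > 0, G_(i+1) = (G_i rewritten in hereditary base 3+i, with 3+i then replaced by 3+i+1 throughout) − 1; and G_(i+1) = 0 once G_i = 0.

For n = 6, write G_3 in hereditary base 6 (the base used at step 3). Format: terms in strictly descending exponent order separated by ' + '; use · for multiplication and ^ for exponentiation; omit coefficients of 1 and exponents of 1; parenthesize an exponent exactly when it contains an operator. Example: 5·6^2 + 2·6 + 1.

6 + 1

[0] 6 ≡ 2·3 (base 3). Lift 4: 8. −1: 7.
[1] 7 ≡ 4 + 3 (base 4). Lift 5: 8. −1: 7.
[2] 7 ≡ 5 + 2 (base 5). Lift 6: 8. −1: 7.
[3] 7 ≡ 6 + 1 (base 6). Lift 7: 8. −1: 7.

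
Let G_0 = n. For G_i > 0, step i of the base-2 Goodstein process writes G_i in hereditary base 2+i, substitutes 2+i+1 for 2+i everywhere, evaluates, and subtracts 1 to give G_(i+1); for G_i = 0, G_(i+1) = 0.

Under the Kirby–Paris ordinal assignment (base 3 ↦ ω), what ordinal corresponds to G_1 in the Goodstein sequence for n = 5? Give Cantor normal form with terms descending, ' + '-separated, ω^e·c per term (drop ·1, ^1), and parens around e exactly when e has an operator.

ω^ω

5 —HB2→ 2^2 + 1 —bump→ 3^3 + 1 = 28 —(−1)→ 27
27 —HB3→ 3^3 —bump→ 4^4 = 256 —(−1)→ 255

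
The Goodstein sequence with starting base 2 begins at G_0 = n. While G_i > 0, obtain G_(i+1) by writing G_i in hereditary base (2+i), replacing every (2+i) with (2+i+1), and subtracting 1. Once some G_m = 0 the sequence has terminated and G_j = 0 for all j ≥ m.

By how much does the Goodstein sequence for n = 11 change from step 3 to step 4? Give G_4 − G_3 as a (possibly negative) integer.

264310

base 2: 11 = 2^(2 + 1) + 2 + 1; at 3: 3^(3 + 1) + 3 + 1 = 85; next = 84
base 3: 84 = 3^(3 + 1) + 3; at 4: 4^(4 + 1) + 4 = 1028; next = 1027
base 4: 1027 = 4^(4 + 1) + 3; at 5: 5^(5 + 1) + 3 = 15628; next = 15627
base 5: 15627 = 5^(5 + 1) + 2; at 6: 6^(6 + 1) + 2 = 279938; next = 279937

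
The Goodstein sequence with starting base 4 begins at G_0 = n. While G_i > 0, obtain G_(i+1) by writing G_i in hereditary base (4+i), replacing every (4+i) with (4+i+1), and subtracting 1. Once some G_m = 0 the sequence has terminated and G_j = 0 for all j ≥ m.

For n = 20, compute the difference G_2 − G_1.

10

(0) 20|_4 = 4^2 + 4 ↦ 5^2 + 5|_5 = 30 ⇒ 29
(1) 29|_5 = 5^2 + 4 ↦ 6^2 + 4|_6 = 40 ⇒ 39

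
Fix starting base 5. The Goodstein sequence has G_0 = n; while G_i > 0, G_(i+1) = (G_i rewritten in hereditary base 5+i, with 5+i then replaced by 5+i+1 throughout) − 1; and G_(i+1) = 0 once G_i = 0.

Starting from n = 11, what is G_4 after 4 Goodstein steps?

step 0: 11 = 2·5 + 1; sub 6 for 5: 2·6 + 1; = 13; G_1 = 13−1 = 12
step 1: 12 = 2·6; sub 7 for 6: 2·7; = 14; G_2 = 14−1 = 13
step 2: 13 = 7 + 6; sub 8 for 7: 8 + 6; = 14; G_3 = 14−1 = 13
step 3: 13 = 8 + 5; sub 9 for 8: 9 + 5; = 14; G_4 = 14−1 = 13
step 4: 13 = 9 + 4; sub 10 for 9: 10 + 4; = 14; G_5 = 14−1 = 13

13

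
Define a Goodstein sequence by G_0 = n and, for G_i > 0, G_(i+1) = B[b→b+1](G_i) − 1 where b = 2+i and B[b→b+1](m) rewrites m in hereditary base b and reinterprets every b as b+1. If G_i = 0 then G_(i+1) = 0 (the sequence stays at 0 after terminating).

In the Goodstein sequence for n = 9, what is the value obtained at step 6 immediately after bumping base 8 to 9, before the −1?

base 2: 9 = 2^(2 + 1) + 1; at 3: 3^(3 + 1) + 1 = 82; next = 81
base 3: 81 = 3^(3 + 1); at 4: 4^(4 + 1) = 1024; next = 1023
base 4: 1023 = 3·4^4 + 3·4^3 + 3·4^2 + 3·4 + 3; at 5: 3·5^5 + 3·5^3 + 3·5^2 + 3·5 + 3 = 9843; next = 9842
base 5: 9842 = 3·5^5 + 3·5^3 + 3·5^2 + 3·5 + 2; at 6: 3·6^6 + 3·6^3 + 3·6^2 + 3·6 + 2 = 140744; next = 140743
base 6: 140743 = 3·6^6 + 3·6^3 + 3·6^2 + 3·6 + 1; at 7: 3·7^7 + 3·7^3 + 3·7^2 + 3·7 + 1 = 2471827; next = 2471826
base 7: 2471826 = 3·7^7 + 3·7^3 + 3·7^2 + 3·7; at 8: 3·8^8 + 3·8^3 + 3·8^2 + 3·8 = 50333400; next = 50333399
base 8: 50333399 = 3·8^8 + 3·8^3 + 3·8^2 + 2·8 + 7; at 9: 3·9^9 + 3·9^3 + 3·9^2 + 2·9 + 7 = 1162263922; next = 1162263921

1162263922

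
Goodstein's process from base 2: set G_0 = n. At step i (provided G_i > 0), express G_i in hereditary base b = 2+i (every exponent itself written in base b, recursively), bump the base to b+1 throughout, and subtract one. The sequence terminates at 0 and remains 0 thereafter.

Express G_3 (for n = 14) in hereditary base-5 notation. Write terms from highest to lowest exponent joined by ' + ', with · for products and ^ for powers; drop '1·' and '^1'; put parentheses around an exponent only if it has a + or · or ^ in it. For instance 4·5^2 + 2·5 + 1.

i=0: 14 = 2^(2 + 1) + 2^2 + 2 (b=2); 2→3: 3^(3 + 1) + 3^3 + 3 = 111; 111−1 = 110
i=1: 110 = 3^(3 + 1) + 3^3 + 2 (b=3); 3→4: 4^(4 + 1) + 4^4 + 2 = 1282; 1282−1 = 1281
i=2: 1281 = 4^(4 + 1) + 4^4 + 1 (b=4); 4→5: 5^(5 + 1) + 5^5 + 1 = 18751; 18751−1 = 18750
i=3: 18750 = 5^(5 + 1) + 5^5 (b=5); 5→6: 6^(6 + 1) + 6^6 = 326592; 326592−1 = 326591

5^(5 + 1) + 5^5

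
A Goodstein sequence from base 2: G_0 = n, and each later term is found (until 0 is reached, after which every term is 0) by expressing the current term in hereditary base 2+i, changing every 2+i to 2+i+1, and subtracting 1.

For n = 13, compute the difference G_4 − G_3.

step 0: 13 = 2^(2 + 1) + 2^2 + 1; sub 3 for 2: 3^(3 + 1) + 3^3 + 1; = 109; G_1 = 109−1 = 108
step 1: 108 = 3^(3 + 1) + 3^3; sub 4 for 3: 4^(4 + 1) + 4^4; = 1280; G_2 = 1280−1 = 1279
step 2: 1279 = 4^(4 + 1) + 3·4^3 + 3·4^2 + 3·4 + 3; sub 5 for 4: 5^(5 + 1) + 3·5^3 + 3·5^2 + 3·5 + 3; = 16093; G_3 = 16093−1 = 16092
step 3: 16092 = 5^(5 + 1) + 3·5^3 + 3·5^2 + 3·5 + 2; sub 6 for 5: 6^(6 + 1) + 3·6^3 + 3·6^2 + 3·6 + 2; = 280712; G_4 = 280712−1 = 280711

264619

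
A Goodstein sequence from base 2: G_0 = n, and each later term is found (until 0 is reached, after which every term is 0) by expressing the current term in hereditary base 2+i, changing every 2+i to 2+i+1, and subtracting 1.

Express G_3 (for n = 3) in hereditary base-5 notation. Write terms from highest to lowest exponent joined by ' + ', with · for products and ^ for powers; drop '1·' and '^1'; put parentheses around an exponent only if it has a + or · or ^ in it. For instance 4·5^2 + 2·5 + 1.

2

3 —HB2→ 2 + 1 —bump→ 3 + 1 = 4 —(−1)→ 3
3 —HB3→ 3 —bump→ 4 = 4 —(−1)→ 3
3 —HB4→ 3 —bump→ 3 = 3 —(−1)→ 2
2 —HB5→ 2 —bump→ 2 = 2 —(−1)→ 1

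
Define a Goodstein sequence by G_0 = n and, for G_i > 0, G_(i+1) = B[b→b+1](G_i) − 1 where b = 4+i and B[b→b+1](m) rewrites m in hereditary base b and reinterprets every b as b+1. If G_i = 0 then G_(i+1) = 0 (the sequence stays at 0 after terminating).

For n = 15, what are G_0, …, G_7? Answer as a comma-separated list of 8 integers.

G_0 = 15. HB_4(15) = 3·4 + 3. Bump = 18. G_1 = 17.
G_1 = 17. HB_5(17) = 3·5 + 2. Bump = 20. G_2 = 19.
G_2 = 19. HB_6(19) = 3·6 + 1. Bump = 22. G_3 = 21.
G_3 = 21. HB_7(21) = 3·7. Bump = 24. G_4 = 23.
G_4 = 23. HB_8(23) = 2·8 + 7. Bump = 25. G_5 = 24.
G_5 = 24. HB_9(24) = 2·9 + 6. Bump = 26. G_6 = 25.
G_6 = 25. HB_10(25) = 2·10 + 5. Bump = 27. G_7 = 26.

15, 17, 19, 21, 23, 24, 25, 26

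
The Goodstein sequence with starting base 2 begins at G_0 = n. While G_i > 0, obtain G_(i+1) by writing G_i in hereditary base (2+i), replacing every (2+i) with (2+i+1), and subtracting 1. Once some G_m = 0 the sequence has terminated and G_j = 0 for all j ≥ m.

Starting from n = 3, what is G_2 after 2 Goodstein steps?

3

(0) 3|_2 = 2 + 1 ↦ 3 + 1|_3 = 4 ⇒ 3
(1) 3|_3 = 3 ↦ 4|_4 = 4 ⇒ 3
(2) 3|_4 = 3 ↦ 3|_5 = 3 ⇒ 2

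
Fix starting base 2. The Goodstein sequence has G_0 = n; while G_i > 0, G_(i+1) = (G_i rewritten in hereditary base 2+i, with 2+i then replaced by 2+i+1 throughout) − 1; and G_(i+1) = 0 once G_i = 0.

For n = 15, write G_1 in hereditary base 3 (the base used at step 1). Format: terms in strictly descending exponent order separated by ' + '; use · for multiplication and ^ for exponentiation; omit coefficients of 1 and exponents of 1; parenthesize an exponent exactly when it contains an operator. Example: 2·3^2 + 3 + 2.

3^(3 + 1) + 3^3 + 3

G_0 = 15. HB_2(15) = 2^(2 + 1) + 2^2 + 2 + 1. Bump = 112. G_1 = 111.
G_1 = 111. HB_3(111) = 3^(3 + 1) + 3^3 + 3. Bump = 1284. G_2 = 1283.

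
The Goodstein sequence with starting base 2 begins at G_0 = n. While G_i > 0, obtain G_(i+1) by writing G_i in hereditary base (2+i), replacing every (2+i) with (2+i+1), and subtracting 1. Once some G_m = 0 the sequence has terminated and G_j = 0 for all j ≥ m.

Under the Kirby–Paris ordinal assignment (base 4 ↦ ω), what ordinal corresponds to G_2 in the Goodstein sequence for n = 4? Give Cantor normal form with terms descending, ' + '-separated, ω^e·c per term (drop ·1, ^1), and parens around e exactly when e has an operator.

base 2: 4 = 2^2; at 3: 3^3 = 27; next = 26
base 3: 26 = 2·3^2 + 2·3 + 2; at 4: 2·4^2 + 2·4 + 2 = 42; next = 41
base 4: 41 = 2·4^2 + 2·4 + 1; at 5: 2·5^2 + 2·5 + 1 = 61; next = 60

ω^2·2 + ω·2 + 1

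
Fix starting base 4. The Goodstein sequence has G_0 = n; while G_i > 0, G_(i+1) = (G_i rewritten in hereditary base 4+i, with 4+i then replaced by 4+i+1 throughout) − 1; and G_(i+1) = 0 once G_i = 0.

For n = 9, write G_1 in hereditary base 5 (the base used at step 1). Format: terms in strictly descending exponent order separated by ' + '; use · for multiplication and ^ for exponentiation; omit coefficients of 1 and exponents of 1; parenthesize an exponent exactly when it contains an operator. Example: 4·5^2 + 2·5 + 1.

G_0=9  [base 4] 2·4 + 1  →[4↦5]→  2·5 + 1 = 11  −1 ⇒ G_1=10
G_1=10  [base 5] 2·5  →[5↦6]→  2·6 = 12  −1 ⇒ G_2=11

2·5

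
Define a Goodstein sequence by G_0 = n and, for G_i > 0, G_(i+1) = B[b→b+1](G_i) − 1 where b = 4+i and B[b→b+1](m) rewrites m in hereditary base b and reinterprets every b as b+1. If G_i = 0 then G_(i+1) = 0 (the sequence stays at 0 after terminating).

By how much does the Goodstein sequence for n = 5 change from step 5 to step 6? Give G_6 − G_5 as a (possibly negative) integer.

-1

i=0: 5 = 4 + 1 (b=4); 4→5: 5 + 1 = 6; 6−1 = 5
i=1: 5 = 5 (b=5); 5→6: 6 = 6; 6−1 = 5
i=2: 5 = 5 (b=6); 6→7: 5 = 5; 5−1 = 4
i=3: 4 = 4 (b=7); 7→8: 4 = 4; 4−1 = 3
i=4: 3 = 3 (b=8); 8→9: 3 = 3; 3−1 = 2
i=5: 2 = 2 (b=9); 9→10: 2 = 2; 2−1 = 1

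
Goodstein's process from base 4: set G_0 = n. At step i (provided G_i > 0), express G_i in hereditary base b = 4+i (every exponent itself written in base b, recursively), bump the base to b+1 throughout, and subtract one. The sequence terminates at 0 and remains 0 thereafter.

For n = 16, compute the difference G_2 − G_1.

[0] 16 ≡ 4^2 (base 4). Lift 5: 25. −1: 24.
[1] 24 ≡ 4·5 + 4 (base 5). Lift 6: 28. −1: 27.

3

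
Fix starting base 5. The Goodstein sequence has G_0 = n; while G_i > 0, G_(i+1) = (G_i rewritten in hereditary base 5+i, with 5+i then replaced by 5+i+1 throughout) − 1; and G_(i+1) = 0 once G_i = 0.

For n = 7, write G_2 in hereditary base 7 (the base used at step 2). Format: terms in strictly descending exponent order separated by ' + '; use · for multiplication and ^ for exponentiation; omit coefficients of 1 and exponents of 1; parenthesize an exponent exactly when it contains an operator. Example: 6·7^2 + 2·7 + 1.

7

base 5: 7 = 5 + 2; at 6: 6 + 2 = 8; next = 7
base 6: 7 = 6 + 1; at 7: 7 + 1 = 8; next = 7
base 7: 7 = 7; at 8: 8 = 8; next = 7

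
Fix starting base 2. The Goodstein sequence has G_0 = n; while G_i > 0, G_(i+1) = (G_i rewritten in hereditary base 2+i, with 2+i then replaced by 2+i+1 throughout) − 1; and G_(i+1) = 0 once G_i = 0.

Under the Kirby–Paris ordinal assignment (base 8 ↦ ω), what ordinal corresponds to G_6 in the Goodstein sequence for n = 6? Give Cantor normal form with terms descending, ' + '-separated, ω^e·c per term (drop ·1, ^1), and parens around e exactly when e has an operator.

[0] 6 ≡ 2^2 + 2 (base 2). Lift 3: 30. −1: 29.
[1] 29 ≡ 3^3 + 2 (base 3). Lift 4: 258. −1: 257.
[2] 257 ≡ 4^4 + 1 (base 4). Lift 5: 3126. −1: 3125.
[3] 3125 ≡ 5^5 (base 5). Lift 6: 46656. −1: 46655.
[4] 46655 ≡ 5·6^5 + 5·6^4 + 5·6^3 + 5·6^2 + 5·6 + 5 (base 6). Lift 7: 98040. −1: 98039.
[5] 98039 ≡ 5·7^5 + 5·7^4 + 5·7^3 + 5·7^2 + 5·7 + 4 (base 7). Lift 8: 187244. −1: 187243.
[6] 187243 ≡ 5·8^5 + 5·8^4 + 5·8^3 + 5·8^2 + 5·8 + 3 (base 8). Lift 9: 332148. −1: 332147.

ω^5·5 + ω^4·5 + ω^3·5 + ω^2·5 + ω·5 + 3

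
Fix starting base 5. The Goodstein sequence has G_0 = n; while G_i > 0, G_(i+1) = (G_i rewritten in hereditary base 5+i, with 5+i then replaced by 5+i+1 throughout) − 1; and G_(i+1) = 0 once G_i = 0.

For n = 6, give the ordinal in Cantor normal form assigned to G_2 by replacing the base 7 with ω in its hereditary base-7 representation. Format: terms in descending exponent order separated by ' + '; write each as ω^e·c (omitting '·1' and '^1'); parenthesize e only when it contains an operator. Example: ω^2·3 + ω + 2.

6

step 0: 6 = 5 + 1; sub 6 for 5: 6 + 1; = 7; G_1 = 7−1 = 6
step 1: 6 = 6; sub 7 for 6: 7; = 7; G_2 = 7−1 = 6
step 2: 6 = 6; sub 8 for 7: 6; = 6; G_3 = 6−1 = 5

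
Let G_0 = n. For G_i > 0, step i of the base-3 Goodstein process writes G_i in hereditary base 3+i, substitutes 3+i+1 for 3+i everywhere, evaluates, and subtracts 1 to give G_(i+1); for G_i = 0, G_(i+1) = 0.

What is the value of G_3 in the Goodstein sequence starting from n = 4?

3

4 —HB3→ 3 + 1 —bump→ 4 + 1 = 5 —(−1)→ 4
4 —HB4→ 4 —bump→ 5 = 5 —(−1)→ 4
4 —HB5→ 4 —bump→ 4 = 4 —(−1)→ 3
3 —HB6→ 3 —bump→ 3 = 3 —(−1)→ 2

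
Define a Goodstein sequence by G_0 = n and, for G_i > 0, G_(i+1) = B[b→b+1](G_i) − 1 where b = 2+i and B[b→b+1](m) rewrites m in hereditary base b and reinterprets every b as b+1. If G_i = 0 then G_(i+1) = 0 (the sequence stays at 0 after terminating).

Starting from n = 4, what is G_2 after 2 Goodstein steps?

G_0 = 4. HB_2(4) = 2^2. Bump = 27. G_1 = 26.
G_1 = 26. HB_3(26) = 2·3^2 + 2·3 + 2. Bump = 42. G_2 = 41.
G_2 = 41. HB_4(41) = 2·4^2 + 2·4 + 1. Bump = 61. G_3 = 60.

41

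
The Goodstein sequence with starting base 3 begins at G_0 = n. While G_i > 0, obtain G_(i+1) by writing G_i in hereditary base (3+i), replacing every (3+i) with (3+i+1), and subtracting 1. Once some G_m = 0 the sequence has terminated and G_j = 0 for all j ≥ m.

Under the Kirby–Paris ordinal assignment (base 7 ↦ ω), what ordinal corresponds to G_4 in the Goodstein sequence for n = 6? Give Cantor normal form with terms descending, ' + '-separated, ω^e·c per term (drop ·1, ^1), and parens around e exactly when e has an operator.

ω

i=0: 6 = 2·3 (b=3); 3→4: 2·4 = 8; 8−1 = 7
i=1: 7 = 4 + 3 (b=4); 4→5: 5 + 3 = 8; 8−1 = 7
i=2: 7 = 5 + 2 (b=5); 5→6: 6 + 2 = 8; 8−1 = 7
i=3: 7 = 6 + 1 (b=6); 6→7: 7 + 1 = 8; 8−1 = 7
i=4: 7 = 7 (b=7); 7→8: 8 = 8; 8−1 = 7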